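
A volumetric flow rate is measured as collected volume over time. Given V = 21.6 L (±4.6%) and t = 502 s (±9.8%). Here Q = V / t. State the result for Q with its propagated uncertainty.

0.0430 ± 0.00466 L/s

Products/powers → add relative errors in quadrature, weighted by exponent:
  (1·δV/V)² = (1×0.0460)² = 0.00212;  (-1·δt/t)² = (-1×0.0980)² = 0.00960
δQ/Q = √(0.0117) = 0.108
Q = 0.0430 L/s, so δQ = 0.108 × 0.0430 = 0.00466 L/s.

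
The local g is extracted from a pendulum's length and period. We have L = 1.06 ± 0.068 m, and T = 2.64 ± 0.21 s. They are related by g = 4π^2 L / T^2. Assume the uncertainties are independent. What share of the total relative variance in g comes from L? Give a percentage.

(δg/g)² = (1·δL/L)² + (-2·δT/T)²
  L term: (1×0.0642)² = 0.00412
  T term: (-2×0.0795)² = 0.0253
Total = 0.0294. Share from L = 0.00412/0.0294 = 0.140.

14.0%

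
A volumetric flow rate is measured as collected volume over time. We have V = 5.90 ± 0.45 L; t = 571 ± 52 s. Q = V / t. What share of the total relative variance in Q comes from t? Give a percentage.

(δQ/Q)² = (1·δV/V)² + (-1·δt/t)²
  V term: (1×0.0763)² = 0.00582
  t term: (-1×0.0911)² = 0.00829
Total = 0.0141. Share from t = 0.00829/0.0141 = 0.588.

58.8%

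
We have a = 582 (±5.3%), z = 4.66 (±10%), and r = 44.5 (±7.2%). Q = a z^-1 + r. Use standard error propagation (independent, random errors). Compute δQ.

14.5

Let p = a·z^-1 = 125. δp/p = √((1·δa/a)² + (-1·δz/z)²) = √(0.00281 + 0.0100) = 0.113, so δp = 14.1.
Q = p + r: δQ = √(δp² + δr²) = √(200 + 10.3) = 14.5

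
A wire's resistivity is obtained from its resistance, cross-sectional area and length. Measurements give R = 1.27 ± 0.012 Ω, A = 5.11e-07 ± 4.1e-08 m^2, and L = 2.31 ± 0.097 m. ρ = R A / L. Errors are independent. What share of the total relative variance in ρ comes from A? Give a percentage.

(δρ/ρ)² = (1·δR/R)² + (1·δA/A)² + (-1·δL/L)²
  R term: (1×0.00945)² = 8.93e-05
  A term: (1×0.0802)² = 0.00644
  L term: (-1×0.0420)² = 0.00176
Total = 0.00829. Share from A = 0.00644/0.00829 = 0.777.

77.7%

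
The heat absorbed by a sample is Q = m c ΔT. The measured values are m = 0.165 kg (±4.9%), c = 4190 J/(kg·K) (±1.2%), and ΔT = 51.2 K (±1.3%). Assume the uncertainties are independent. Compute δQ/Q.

0.0521

Products/powers → add relative errors in quadrature, weighted by exponent:
  (1·δm/m)² = (1×0.0490)² = 0.00240;  (1·δc/c)² = (1×0.0120)² = 0.000144;  (1·δΔT/ΔT)² = (1×0.0130)² = 0.000169
δQ/Q = √(0.00271) = 0.0521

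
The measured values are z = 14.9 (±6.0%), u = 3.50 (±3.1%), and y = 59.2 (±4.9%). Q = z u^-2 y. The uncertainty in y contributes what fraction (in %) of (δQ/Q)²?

(δQ/Q)² = (1·δz/z)² + (-2·δu/u)² + (1·δy/y)²
  z term: (1×0.0600)² = 0.00360
  u term: (-2×0.0310)² = 0.00384
  y term: (1×0.0490)² = 0.00240
Total = 0.00984. Share from y = 0.00240/0.00984 = 0.244.

24.4%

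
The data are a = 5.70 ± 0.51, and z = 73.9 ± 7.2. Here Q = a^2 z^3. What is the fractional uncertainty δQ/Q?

0.343

Q is a product of powers, so relative uncertainties combine in quadrature:
  (2·δa/a)² = (2×0.0895)² = 0.0320;  (3·δz/z)² = (3×0.0974)² = 0.0854
δQ/Q = √(0.117) = 0.343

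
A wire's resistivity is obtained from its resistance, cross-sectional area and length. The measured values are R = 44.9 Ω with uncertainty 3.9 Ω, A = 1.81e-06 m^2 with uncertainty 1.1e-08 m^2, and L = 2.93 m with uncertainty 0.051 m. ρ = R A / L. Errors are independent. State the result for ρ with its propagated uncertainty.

Relative error in a monomial: (δρ/ρ)² = Σ (nᵢ · δxᵢ/xᵢ)².
  (1·δR/R)² = (1×0.0869)² = 0.00754;  (1·δA/A)² = (1×0.00608)² = 3.69e-05;  (-1·δL/L)² = (-1×0.0174)² = 0.000303
δρ/ρ = √(0.00788) = 0.0888
ρ = 2.77e-05 Ω·m, so δρ = 0.0888 × 2.77e-05 = 2.46e-06 Ω·m.

(2.77 ± 0.246) × 10^-5 Ω·m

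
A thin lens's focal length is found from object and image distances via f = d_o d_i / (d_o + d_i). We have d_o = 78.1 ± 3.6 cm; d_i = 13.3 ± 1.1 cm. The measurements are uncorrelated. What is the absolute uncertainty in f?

∂f/∂d_o = (d_i/(d_o+d_i))² = 0.0212;  ∂f/∂d_i = (d_o/(d_o+d_i))² = 0.730
δf = √((∂f/∂d_o · δd_o)² + (∂f/∂d_i · δd_i)²) = √(0.00581 + 0.645) = 0.807 cm

0.807 cm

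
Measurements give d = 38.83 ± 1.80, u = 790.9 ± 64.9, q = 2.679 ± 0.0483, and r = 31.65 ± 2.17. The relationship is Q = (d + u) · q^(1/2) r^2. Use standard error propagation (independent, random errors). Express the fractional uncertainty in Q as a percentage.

Let w = d + u = 829.7. δw = √(δd² + δu²) = √(3.24 + 4210) = 64.9, so δw/w = 0.0782.
Q is then a monomial in w, q, r:
δQ/Q = √((δw/w)² + (½·δq/q)² + (2·δr/r)²) = √(0.00612 + 8.13e-05 + 0.0188) = 0.158

15.8%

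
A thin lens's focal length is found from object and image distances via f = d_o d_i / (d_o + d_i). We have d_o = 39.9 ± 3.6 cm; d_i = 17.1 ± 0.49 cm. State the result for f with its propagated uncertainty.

∂f/∂d_o = (d_i/(d_o+d_i))² = 0.0900;  ∂f/∂d_i = (d_o/(d_o+d_i))² = 0.490
δf = √((∂f/∂d_o · δd_o)² + (∂f/∂d_i · δd_i)²) = √(0.105 + 0.0576) = 0.403 cm
f = 12.0 cm.

12.0 ± 0.403 cm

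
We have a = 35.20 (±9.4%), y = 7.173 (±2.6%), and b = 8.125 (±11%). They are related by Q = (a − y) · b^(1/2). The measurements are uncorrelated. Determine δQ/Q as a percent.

Let u = a − y = 28.03. δu = √(δa² + δy²) = √(10.9 + 0.0348) = 3.31, so δu/u = 0.118.
Q is then a monomial in u, b:
δQ/Q = √((δu/u)² + (½·δb/b)²) = √(0.0140 + 0.00302) = 0.130

13.0%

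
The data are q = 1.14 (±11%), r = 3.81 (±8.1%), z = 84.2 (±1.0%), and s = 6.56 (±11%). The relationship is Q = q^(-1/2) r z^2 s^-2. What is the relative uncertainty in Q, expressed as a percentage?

For a monomial Q ∝ q^(-1/2), r, z^2, s^-2, fractional errors add in quadrature:
  (−½·δq/q)² = (-0.5×0.110)² = 0.00302;  (1·δr/r)² = (1×0.0810)² = 0.00656;  (2·δz/z)² = (2×0.0100)² = 0.000400;  (-2·δs/s)² = (-2×0.110)² = 0.0484
δQ/Q = √(0.0584) = 0.242

24.2%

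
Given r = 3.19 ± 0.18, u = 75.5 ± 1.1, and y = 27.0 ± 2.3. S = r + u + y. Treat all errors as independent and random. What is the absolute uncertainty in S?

Each term contributes (cᵢ δxᵢ)² to (δS)²:
  (δr)² = 0.0324;  (δu)² = 1.21;  (δy)² = 5.29
δS = √(6.53) = 2.56

2.56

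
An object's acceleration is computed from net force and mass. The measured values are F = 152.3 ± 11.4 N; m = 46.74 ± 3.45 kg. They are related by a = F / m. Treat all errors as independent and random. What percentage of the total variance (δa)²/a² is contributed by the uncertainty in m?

49.3%

(δa/a)² = (1·δF/F)² + (-1·δm/m)²
  F term: (1×0.0749)² = 0.00560
  m term: (-1×0.0738)² = 0.00545
Total = 0.0111. Share from m = 0.00545/0.0111 = 0.493.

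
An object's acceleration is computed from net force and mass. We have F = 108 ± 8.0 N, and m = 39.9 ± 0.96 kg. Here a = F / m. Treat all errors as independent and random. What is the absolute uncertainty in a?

a is a product of powers, so relative uncertainties combine in quadrature:
  (1·δF/F)² = (1×0.0741)² = 0.00549;  (-1·δm/m)² = (-1×0.0241)² = 0.000579
δa/a = √(0.00607) = 0.0779
a = 2.71 m/s^2, so δa = 0.0779 × 2.71 = 0.211 m/s^2.

0.211 m/s^2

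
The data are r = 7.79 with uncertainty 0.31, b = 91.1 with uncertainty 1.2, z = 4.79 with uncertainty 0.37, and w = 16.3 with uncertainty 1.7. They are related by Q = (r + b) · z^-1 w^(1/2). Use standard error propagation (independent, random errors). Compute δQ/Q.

Let u = r + b = 98.9. δu = √(δr² + δb²) = √(0.0961 + 1.44) = 1.24, so δu/u = 0.0125.
Q is then a monomial in u, z, w:
δQ/Q = √((δu/u)² + (-1·δz/z)² + (½·δw/w)²) = √(0.000157 + 0.00597 + 0.00272) = 0.0940

0.0940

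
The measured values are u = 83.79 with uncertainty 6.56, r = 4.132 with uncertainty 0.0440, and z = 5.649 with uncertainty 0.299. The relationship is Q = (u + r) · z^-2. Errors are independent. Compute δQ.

Let w = u + r = 87.92. δw = √(δu² + δr²) = √(43.0 + 0.00194) = 6.56, so δw/w = 0.0746.
Q is then a monomial in w, z:
δQ/Q = √((δw/w)² + (-2·δz/z)²) = √(0.00557 + 0.0112) = 0.130
Q = 2.755, so δQ = 0.130 × 2.755 = 0.357.

0.357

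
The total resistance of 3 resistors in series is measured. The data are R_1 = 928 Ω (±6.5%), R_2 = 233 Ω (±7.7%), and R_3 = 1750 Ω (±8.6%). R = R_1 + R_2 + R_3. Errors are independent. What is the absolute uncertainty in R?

Each term contributes (cᵢ δxᵢ)² to (δR)²:
  (δR_1)² = 3640;  (δR_2)² = 322;  (δR_3)² = 22700
δR = √(26600) = 163 Ω

163 Ω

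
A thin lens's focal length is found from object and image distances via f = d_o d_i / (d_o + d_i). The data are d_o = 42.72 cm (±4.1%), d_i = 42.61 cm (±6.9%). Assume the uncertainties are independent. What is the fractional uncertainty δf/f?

0.0402

∂f/∂d_o = (d_i/(d_o+d_i))² = 0.249;  ∂f/∂d_i = (d_o/(d_o+d_i))² = 0.251
δf = √((∂f/∂d_o · δd_o)² + (∂f/∂d_i · δd_i)²) = √(0.191 + 0.543) = 0.857 cm
f = 21.33 cm, so δf/f = 0.857/21.33 = 0.0402.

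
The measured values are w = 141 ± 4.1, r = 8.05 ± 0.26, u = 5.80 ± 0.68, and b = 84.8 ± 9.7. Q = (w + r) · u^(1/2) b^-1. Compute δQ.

Let h = w + r = 149. δh = √(δw² + δr²) = √(16.8 + 0.0676) = 4.11, so δh/h = 0.0276.
Q is then a monomial in h, u, b:
δQ/Q = √((δh/h)² + (½·δu/u)² + (-1·δb/b)²) = √(0.000760 + 0.00344 + 0.0131) = 0.131
Q = 4.23, so δQ = 0.131 × 4.23 = 0.556.

0.556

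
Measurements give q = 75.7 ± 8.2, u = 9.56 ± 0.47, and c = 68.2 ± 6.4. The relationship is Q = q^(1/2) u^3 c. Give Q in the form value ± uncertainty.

(5.18 ± 0.949) × 10^5

Q is a product of powers, so relative uncertainties combine in quadrature:
  (½·δq/q)² = (0.5×0.108)² = 0.00293;  (3·δu/u)² = (3×0.0492)² = 0.0218;  (1·δc/c)² = (1×0.0938)² = 0.00881
δQ/Q = √(0.0335) = 0.183
Q = 5.18e+05, so δQ = 0.183 × 5.18e+05 = 94900.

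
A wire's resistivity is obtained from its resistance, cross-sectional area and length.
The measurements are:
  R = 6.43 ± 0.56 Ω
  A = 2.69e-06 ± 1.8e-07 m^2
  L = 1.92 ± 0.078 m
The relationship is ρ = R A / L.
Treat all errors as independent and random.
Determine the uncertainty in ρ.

1.05e-06 Ω·m

For a monomial ρ ∝ R, A, L^-1, fractional errors add in quadrature:
  (1·δR/R)² = (1×0.0871)² = 0.00758;  (1·δA/A)² = (1×0.0669)² = 0.00448;  (-1·δL/L)² = (-1×0.0406)² = 0.00165
δρ/ρ = √(0.0137) = 0.117
ρ = 9.01e-06 Ω·m, so δρ = 0.117 × 9.01e-06 = 1.05e-06 Ω·m.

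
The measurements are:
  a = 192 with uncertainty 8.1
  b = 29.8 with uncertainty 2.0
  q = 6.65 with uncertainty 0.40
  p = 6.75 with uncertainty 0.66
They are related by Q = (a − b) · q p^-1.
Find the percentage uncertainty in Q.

12.6%

Let u = a − b = 162. δu = √(δa² + δb²) = √(65.6 + 4.00) = 8.34, so δu/u = 0.0514.
Q is then a monomial in u, q, p:
δQ/Q = √((δu/u)² + (1·δq/q)² + (-1·δp/p)²) = √(0.00265 + 0.00362 + 0.00956) = 0.126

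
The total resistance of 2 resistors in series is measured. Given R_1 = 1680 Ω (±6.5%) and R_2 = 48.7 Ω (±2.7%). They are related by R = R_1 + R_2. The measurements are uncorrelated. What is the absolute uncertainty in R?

Each term contributes (cᵢ δxᵢ)² to (δR)²:
  (δR_1)² = 11900;  (δR_2)² = 1.73
δR = √(11900) = 109 Ω

109 Ω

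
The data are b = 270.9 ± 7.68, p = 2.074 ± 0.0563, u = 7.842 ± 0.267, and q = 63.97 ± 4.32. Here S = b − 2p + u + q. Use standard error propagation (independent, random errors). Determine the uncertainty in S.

8.82

For a sum/difference, combine absolute errors in quadrature:
  (δb)² = 59.0;  (2·δp)² = 0.0127;  (δu)² = 0.0713;  (δq)² = 18.7
δS = √(77.7) = 8.82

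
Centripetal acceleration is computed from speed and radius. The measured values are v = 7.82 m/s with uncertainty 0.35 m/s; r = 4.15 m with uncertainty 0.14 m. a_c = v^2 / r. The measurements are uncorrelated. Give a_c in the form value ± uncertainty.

Since a_c is a product/quotient, work with relative uncertainties:
  (2·δv/v)² = (2×0.0448)² = 0.00801;  (-1·δr/r)² = (-1×0.0337)² = 0.00114
δa_c/a_c = √(0.00915) = 0.0957
a_c = 14.7 m/s^2, so δa_c = 0.0957 × 14.7 = 1.41 m/s^2.

14.7 ± 1.41 m/s^2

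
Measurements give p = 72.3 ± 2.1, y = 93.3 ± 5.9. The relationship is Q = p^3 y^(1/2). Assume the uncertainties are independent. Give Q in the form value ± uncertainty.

(3.65 ± 0.338) × 10^6

Each factor contributes (exponent × relative error)² to (δQ/Q)²:
  (3·δp/p)² = (3×0.0290)² = 0.00759;  (½·δy/y)² = (0.5×0.0632)² = 0.001000
δQ/Q = √(0.00859) = 0.0927
Q = 3.65e+06, so δQ = 0.0927 × 3.65e+06 = 3.38e+05.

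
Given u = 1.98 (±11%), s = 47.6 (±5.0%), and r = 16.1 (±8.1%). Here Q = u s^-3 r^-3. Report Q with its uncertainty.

(4.40 ± 1.35) × 10^-9

Each factor contributes (exponent × relative error)² to (δQ/Q)²:
  (1·δu/u)² = (1×0.110)² = 0.0121;  (-3·δs/s)² = (-3×0.0500)² = 0.0225;  (-3·δr/r)² = (-3×0.0810)² = 0.0590
δQ/Q = √(0.0936) = 0.306
Q = 4.4e-09, so δQ = 0.306 × 4.4e-09 = 1.35e-09.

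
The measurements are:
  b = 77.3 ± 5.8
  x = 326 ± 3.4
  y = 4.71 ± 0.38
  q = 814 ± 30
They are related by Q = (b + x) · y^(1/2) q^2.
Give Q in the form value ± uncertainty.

(5.80 ± 0.497) × 10^8

Let u = b + x = 403. δu = √(δb² + δx²) = √(33.6 + 11.6) = 6.72, so δu/u = 0.0167.
Q is then a monomial in u, y, q:
δQ/Q = √((δu/u)² + (½·δy/y)² + (2·δq/q)²) = √(0.000278 + 0.00163 + 0.00543) = 0.0857
Q = 5.8e+08, so δQ = 0.0857 × 5.8e+08 = 4.97e+07.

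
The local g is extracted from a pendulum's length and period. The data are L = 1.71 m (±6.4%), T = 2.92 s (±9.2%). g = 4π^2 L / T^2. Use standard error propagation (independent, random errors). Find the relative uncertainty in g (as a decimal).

0.195

g is a product of powers, so relative uncertainties combine in quadrature:
  (1·δL/L)² = (1×0.0640)² = 0.00410;  (-2·δT/T)² = (-2×0.0920)² = 0.0339
δg/g = √(0.0380) = 0.195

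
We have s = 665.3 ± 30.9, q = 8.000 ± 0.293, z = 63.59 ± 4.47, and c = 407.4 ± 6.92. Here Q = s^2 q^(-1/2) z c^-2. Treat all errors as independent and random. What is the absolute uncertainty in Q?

Q is a product of powers, so relative uncertainties combine in quadrature:
  (2·δs/s)² = (2×0.0464)² = 0.00863;  (−½·δq/q)² = (-0.5×0.0366)² = 0.000335;  (1·δz/z)² = (1×0.0703)² = 0.00494;  (-2·δc/c)² = (-2×0.0170)² = 0.00115
δQ/Q = √(0.0151) = 0.123
Q = 59.96, so δQ = 0.123 × 59.96 = 7.36.

7.36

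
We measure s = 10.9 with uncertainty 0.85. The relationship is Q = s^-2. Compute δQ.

0.00131

Q ∝ s^-2, so δQ/Q = |-2| · δs/s = 2 × 0.0780 = 0.156.
Q = 0.00842, so δQ = 0.156 × 0.00842 = 0.00131.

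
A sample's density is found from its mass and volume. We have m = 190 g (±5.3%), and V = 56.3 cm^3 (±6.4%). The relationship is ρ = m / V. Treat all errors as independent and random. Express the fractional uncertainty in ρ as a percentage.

Since ρ is a product/quotient, work with relative uncertainties:
  (1·δm/m)² = (1×0.0530)² = 0.00281;  (-1·δV/V)² = (-1×0.0640)² = 0.00410
δρ/ρ = √(0.00690) = 0.0831

8.31%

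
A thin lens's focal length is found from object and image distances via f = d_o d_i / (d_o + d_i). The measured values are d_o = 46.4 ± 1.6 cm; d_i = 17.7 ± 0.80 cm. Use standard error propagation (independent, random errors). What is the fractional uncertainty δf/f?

∂f/∂d_o = (d_i/(d_o+d_i))² = 0.0762;  ∂f/∂d_i = (d_o/(d_o+d_i))² = 0.524
δf = √((∂f/∂d_o · δd_o)² + (∂f/∂d_i · δd_i)²) = √(0.0149 + 0.176) = 0.437 cm
f = 12.8 cm, so δf/f = 0.437/12.8 = 0.0341.

0.0341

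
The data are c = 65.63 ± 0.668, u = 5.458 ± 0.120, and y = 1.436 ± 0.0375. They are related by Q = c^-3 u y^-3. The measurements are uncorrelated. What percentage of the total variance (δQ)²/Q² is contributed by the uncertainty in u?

(δQ/Q)² = (-3·δc/c)² + (1·δu/u)² + (-3·δy/y)²
  c term: (-3×0.0102)² = 0.000932
  u term: (1×0.0220)² = 0.000483
  y term: (-3×0.0261)² = 0.00614
Total = 0.00755. Share from u = 0.000483/0.00755 = 0.0640.

6.40%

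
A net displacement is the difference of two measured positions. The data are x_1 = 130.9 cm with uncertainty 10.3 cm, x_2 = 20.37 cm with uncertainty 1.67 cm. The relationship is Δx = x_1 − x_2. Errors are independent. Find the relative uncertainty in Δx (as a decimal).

0.0944

Δx is a linear combination, so absolute uncertainties add in quadrature:
  (δx_1)² = 106;  (δx_2)² = 2.79
δΔx = √(109) = 10.4 cm
Δx = 110.5 cm, so δΔx/Δx = 10.4/110.5 = 0.0944.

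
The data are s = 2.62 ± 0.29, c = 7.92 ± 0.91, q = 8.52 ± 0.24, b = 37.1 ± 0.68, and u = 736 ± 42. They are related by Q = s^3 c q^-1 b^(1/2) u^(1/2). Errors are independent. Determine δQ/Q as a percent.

For a monomial Q ∝ s^3, c, q^-1, b^(1/2), u^(1/2), fractional errors add in quadrature:
  (3·δs/s)² = (3×0.111)² = 0.110;  (1·δc/c)² = (1×0.115)² = 0.0132;  (-1·δq/q)² = (-1×0.0282)² = 0.000793;  (½·δb/b)² = (0.5×0.0183)² = 8.4e-05;  (½·δu/u)² = (0.5×0.0571)² = 0.000814
δQ/Q = √(0.125) = 0.354

35.4%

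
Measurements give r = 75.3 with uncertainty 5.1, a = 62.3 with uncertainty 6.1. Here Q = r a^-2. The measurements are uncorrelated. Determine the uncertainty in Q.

0.00402

Each factor contributes (exponent × relative error)² to (δQ/Q)²:
  (1·δr/r)² = (1×0.0677)² = 0.00459;  (-2·δa/a)² = (-2×0.0979)² = 0.0383
δQ/Q = √(0.0429) = 0.207
Q = 0.0194, so δQ = 0.207 × 0.0194 = 0.00402.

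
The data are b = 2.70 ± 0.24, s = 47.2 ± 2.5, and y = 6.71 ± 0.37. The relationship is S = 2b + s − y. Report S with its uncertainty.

For a sum/difference, combine absolute errors in quadrature:
  (2·δb)² = 0.230;  (δs)² = 6.25;  (δy)² = 0.137
δS = √(6.62) = 2.57
S = 45.9.

45.9 ± 2.57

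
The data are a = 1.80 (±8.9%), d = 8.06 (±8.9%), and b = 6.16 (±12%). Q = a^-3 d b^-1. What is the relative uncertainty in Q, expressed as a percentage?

30.6%

Each factor contributes (exponent × relative error)² to (δQ/Q)²:
  (-3·δa/a)² = (-3×0.0890)² = 0.0713;  (1·δd/d)² = (1×0.0890)² = 0.00792;  (-1·δb/b)² = (-1×0.120)² = 0.0144
δQ/Q = √(0.0936) = 0.306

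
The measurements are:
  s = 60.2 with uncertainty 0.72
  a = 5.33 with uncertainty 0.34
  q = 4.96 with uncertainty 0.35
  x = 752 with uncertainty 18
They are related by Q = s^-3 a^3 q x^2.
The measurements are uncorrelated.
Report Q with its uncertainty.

1950 ± 414

Since Q is a product/quotient, work with relative uncertainties:
  (-3·δs/s)² = (-3×0.0120)² = 0.00129;  (3·δa/a)² = (3×0.0638)² = 0.0366;  (1·δq/q)² = (1×0.0706)² = 0.00498;  (2·δx/x)² = (2×0.0239)² = 0.00229
δQ/Q = √(0.0452) = 0.213
Q = 1950, so δQ = 0.213 × 1950 = 414.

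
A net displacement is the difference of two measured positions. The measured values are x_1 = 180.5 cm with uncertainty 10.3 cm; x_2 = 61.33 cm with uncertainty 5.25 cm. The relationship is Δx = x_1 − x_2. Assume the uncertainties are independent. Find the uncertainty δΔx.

11.6 cm

Absolute uncertainties add in quadrature for a linear combination:
  (δx_1)² = 106;  (δx_2)² = 27.6
δΔx = √(134) = 11.6 cm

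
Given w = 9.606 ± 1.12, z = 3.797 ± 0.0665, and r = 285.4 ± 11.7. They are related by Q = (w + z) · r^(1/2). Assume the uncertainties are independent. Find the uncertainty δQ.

19.5

Let u = w + z = 13.40. δu = √(δw² + δz²) = √(1.25 + 0.00442) = 1.12, so δu/u = 0.0837.
Q is then a monomial in u, r:
δQ/Q = √((δu/u)² + (½·δr/r)²) = √(0.00701 + 0.000420) = 0.0862
Q = 226.4, so δQ = 0.0862 × 226.4 = 19.5.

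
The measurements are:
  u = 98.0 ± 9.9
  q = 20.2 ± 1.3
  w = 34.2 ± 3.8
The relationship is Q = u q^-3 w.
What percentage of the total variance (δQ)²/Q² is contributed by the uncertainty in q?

62.3%

(δQ/Q)² = (1·δu/u)² + (-3·δq/q)² + (1·δw/w)²
  u term: (1×0.101)² = 0.0102
  q term: (-3×0.0644)² = 0.0373
  w term: (1×0.111)² = 0.0123
Total = 0.0598. Share from q = 0.0373/0.0598 = 0.623.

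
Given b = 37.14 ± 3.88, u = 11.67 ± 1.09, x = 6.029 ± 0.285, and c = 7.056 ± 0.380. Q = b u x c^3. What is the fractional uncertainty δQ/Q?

0.219

Products/powers → add relative errors in quadrature, weighted by exponent:
  (1·δb/b)² = (1×0.104)² = 0.0109;  (1·δu/u)² = (1×0.0934)² = 0.00872;  (1·δx/x)² = (1×0.0473)² = 0.00223;  (3·δc/c)² = (3×0.0539)² = 0.0261
δQ/Q = √(0.0480) = 0.219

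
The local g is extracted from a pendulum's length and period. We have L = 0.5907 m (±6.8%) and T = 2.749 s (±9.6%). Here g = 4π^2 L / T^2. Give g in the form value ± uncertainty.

g is a product of powers, so relative uncertainties combine in quadrature:
  (1·δL/L)² = (1×0.0680)² = 0.00462;  (-2·δT/T)² = (-2×0.0960)² = 0.0369
δg/g = √(0.0415) = 0.204
g = 3.086 m/s^2, so δg = 0.204 × 3.086 = 0.629 m/s^2.

3.086 ± 0.629 m/s^2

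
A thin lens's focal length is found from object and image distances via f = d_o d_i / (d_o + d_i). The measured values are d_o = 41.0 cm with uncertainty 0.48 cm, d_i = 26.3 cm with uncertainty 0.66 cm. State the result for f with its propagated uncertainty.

16.0 ± 0.256 cm

∂f/∂d_o = (d_i/(d_o+d_i))² = 0.153;  ∂f/∂d_i = (d_o/(d_o+d_i))² = 0.371
δf = √((∂f/∂d_o · δd_o)² + (∂f/∂d_i · δd_i)²) = √(0.00537 + 0.0600) = 0.256 cm
f = 16.0 cm.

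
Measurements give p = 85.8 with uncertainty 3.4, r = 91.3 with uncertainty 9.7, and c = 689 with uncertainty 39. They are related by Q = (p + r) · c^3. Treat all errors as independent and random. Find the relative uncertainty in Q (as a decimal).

0.179

Let u = p + r = 177. δu = √(δp² + δr²) = √(11.6 + 94.1) = 10.3, so δu/u = 0.0580.
Q is then a monomial in u, c:
δQ/Q = √((δu/u)² + (3·δc/c)²) = √(0.00337 + 0.0288) = 0.179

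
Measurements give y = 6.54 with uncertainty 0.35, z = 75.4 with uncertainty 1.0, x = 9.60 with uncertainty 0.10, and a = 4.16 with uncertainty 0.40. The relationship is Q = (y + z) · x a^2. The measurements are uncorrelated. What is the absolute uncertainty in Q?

Let u = y + z = 81.9. δu = √(δy² + δz²) = √(0.122 + 1.00) = 1.06, so δu/u = 0.0129.
Q is then a monomial in u, x, a:
δQ/Q = √((δu/u)² + (1·δx/x)² + (2·δa/a)²) = √(0.000167 + 0.000109 + 0.0370) = 0.193
Q = 13600, so δQ = 0.193 × 13600 = 2630.

2630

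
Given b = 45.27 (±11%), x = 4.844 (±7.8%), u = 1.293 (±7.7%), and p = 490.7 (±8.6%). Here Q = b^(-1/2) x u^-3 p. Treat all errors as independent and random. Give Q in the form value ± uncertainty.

163.4 ± 43.2

Each factor contributes (exponent × relative error)² to (δQ/Q)²:
  (−½·δb/b)² = (-0.5×0.110)² = 0.00302;  (1·δx/x)² = (1×0.0780)² = 0.00608;  (-3·δu/u)² = (-3×0.0770)² = 0.0534;  (1·δp/p)² = (1×0.0860)² = 0.00740
δQ/Q = √(0.0699) = 0.264
Q = 163.4, so δQ = 0.264 × 163.4 = 43.2.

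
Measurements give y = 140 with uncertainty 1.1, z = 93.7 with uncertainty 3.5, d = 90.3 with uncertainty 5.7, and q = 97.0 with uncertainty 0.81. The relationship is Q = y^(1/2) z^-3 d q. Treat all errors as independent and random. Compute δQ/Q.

Relative error in a monomial: (δQ/Q)² = Σ (nᵢ · δxᵢ/xᵢ)².
  (½·δy/y)² = (0.5×0.00786)² = 1.54e-05;  (-3·δz/z)² = (-3×0.0374)² = 0.0126;  (1·δd/d)² = (1×0.0631)² = 0.00398;  (1·δq/q)² = (1×0.00835)² = 6.97e-05
δQ/Q = √(0.0166) = 0.129

0.129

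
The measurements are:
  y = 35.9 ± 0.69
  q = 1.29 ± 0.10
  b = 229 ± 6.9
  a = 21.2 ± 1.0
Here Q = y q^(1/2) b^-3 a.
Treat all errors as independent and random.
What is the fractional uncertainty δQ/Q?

Products/powers → add relative errors in quadrature, weighted by exponent:
  (1·δy/y)² = (1×0.0192)² = 0.000369;  (½·δq/q)² = (0.5×0.0775)² = 0.00150;  (-3·δb/b)² = (-3×0.0301)² = 0.00817;  (1·δa/a)² = (1×0.0472)² = 0.00222
δQ/Q = √(0.0123) = 0.111

0.111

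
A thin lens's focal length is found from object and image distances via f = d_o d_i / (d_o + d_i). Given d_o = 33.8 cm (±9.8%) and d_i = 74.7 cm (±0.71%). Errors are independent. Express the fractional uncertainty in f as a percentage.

∂f/∂d_o = (d_i/(d_o+d_i))² = 0.474;  ∂f/∂d_i = (d_o/(d_o+d_i))² = 0.0970
δf = √((∂f/∂d_o · δd_o)² + (∂f/∂d_i · δd_i)²) = √(2.47 + 0.00265) = 1.57 cm
f = 23.3 cm, so δf/f = 1.57/23.3 = 0.0675.

6.75%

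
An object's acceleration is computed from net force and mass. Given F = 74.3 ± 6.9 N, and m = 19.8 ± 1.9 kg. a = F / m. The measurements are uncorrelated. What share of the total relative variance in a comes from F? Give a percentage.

48.4%

(δa/a)² = (1·δF/F)² + (-1·δm/m)²
  F term: (1×0.0929)² = 0.00862
  m term: (-1×0.0960)² = 0.00921
Total = 0.0178. Share from F = 0.00862/0.0178 = 0.484.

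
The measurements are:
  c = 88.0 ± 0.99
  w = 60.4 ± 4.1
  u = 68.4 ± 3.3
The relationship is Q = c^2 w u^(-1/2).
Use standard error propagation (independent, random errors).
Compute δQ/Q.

0.0755

Relative error in a monomial: (δQ/Q)² = Σ (nᵢ · δxᵢ/xᵢ)².
  (2·δc/c)² = (2×0.0112)² = 0.000506;  (1·δw/w)² = (1×0.0679)² = 0.00461;  (−½·δu/u)² = (-0.5×0.0482)² = 0.000582
δQ/Q = √(0.00570) = 0.0755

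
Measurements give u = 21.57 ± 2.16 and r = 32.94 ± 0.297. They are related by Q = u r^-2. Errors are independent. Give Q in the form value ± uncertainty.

0.01988 ± 0.00202

Each factor contributes (exponent × relative error)² to (δQ/Q)²:
  (1·δu/u)² = (1×0.100)² = 0.0100;  (-2·δr/r)² = (-2×0.00902)² = 0.000325
δQ/Q = √(0.0104) = 0.102
Q = 0.01988, so δQ = 0.102 × 0.01988 = 0.00202.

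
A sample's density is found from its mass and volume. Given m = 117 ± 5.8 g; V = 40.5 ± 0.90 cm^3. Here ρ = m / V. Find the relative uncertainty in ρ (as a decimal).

Since ρ is a product/quotient, work with relative uncertainties:
  (1·δm/m)² = (1×0.0496)² = 0.00246;  (-1·δV/V)² = (-1×0.0222)² = 0.000494
δρ/ρ = √(0.00295) = 0.0543

0.0543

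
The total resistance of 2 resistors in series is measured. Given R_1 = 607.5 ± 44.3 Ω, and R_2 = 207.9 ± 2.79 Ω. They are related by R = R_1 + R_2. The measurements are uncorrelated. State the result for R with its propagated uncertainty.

815.4 ± 44.4 Ω

Sums and differences: (δR)² = Σ (cᵢ δxᵢ)².
  (δR_1)² = 1960;  (δR_2)² = 7.78
δR = √(1970) = 44.4 Ω
R = 815.4 Ω.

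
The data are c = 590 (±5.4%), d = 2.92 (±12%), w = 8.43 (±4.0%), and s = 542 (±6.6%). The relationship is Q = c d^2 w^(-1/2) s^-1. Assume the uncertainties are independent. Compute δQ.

0.817

For a monomial Q ∝ c, d^2, w^(-1/2), s^-1, fractional errors add in quadrature:
  (1·δc/c)² = (1×0.0540)² = 0.00292;  (2·δd/d)² = (2×0.120)² = 0.0576;  (−½·δw/w)² = (-0.5×0.0400)² = 0.000400;  (-1·δs/s)² = (-1×0.0660)² = 0.00436
δQ/Q = √(0.0653) = 0.255
Q = 3.20, so δQ = 0.255 × 3.20 = 0.817.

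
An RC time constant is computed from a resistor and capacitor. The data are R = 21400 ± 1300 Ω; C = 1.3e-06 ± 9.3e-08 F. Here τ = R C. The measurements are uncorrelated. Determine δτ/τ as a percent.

9.39%

τ is a product of powers, so relative uncertainties combine in quadrature:
  (1·δR/R)² = (1×0.0607)² = 0.00369;  (1·δC/C)² = (1×0.0715)² = 0.00512
δτ/τ = √(0.00881) = 0.0939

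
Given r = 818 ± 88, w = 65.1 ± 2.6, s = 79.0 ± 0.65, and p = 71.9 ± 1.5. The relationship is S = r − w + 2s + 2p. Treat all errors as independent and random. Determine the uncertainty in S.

S is a linear combination, so absolute uncertainties add in quadrature:
  (δr)² = 7740;  (δw)² = 6.76;  (2·δs)² = 1.69;  (2·δp)² = 9.00
δS = √(7760) = 88.1

88.1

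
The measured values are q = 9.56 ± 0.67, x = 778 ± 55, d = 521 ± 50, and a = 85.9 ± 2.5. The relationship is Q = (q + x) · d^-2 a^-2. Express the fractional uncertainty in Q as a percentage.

Let u = q + x = 788. δu = √(δq² + δx²) = √(0.449 + 3020) = 55.0, so δu/u = 0.0698.
Q is then a monomial in u, d, a:
δQ/Q = √((δu/u)² + (-2·δd/d)² + (-2·δa/a)²) = √(0.00488 + 0.0368 + 0.00339) = 0.212

21.2%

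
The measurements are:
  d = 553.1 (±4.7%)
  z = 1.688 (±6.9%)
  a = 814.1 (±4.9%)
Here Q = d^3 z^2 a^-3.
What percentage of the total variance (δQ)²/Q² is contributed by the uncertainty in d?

32.8%

(δQ/Q)² = (3·δd/d)² + (2·δz/z)² + (-3·δa/a)²
  d term: (3×0.0470)² = 0.0199
  z term: (2×0.0690)² = 0.0190
  a term: (-3×0.0490)² = 0.0216
Total = 0.0605. Share from d = 0.0199/0.0605 = 0.328.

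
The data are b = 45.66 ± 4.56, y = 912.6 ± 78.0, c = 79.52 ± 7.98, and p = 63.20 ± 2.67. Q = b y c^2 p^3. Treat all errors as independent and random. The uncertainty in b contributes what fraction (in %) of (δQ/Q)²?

(δQ/Q)² = (1·δb/b)² + (1·δy/y)² + (2·δc/c)² + (3·δp/p)²
  b term: (1×0.0999)² = 0.00997
  y term: (1×0.0855)² = 0.00731
  c term: (2×0.100)² = 0.0403
  p term: (3×0.0422)² = 0.0161
Total = 0.0736. Share from b = 0.00997/0.0736 = 0.135.

13.5%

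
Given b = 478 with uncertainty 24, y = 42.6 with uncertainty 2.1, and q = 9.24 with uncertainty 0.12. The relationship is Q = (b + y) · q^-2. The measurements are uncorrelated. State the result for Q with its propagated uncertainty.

Let u = b + y = 521. δu = √(δb² + δy²) = √(576 + 4.41) = 24.1, so δu/u = 0.0463.
Q is then a monomial in u, q:
δQ/Q = √((δu/u)² + (-2·δq/q)²) = √(0.00214 + 0.000675) = 0.0531
Q = 6.10, so δQ = 0.0531 × 6.10 = 0.324.

6.10 ± 0.324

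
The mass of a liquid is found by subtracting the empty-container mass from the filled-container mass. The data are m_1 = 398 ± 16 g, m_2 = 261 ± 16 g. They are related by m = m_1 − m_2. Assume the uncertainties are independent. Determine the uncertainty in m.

Each term contributes (cᵢ δxᵢ)² to (δm)²:
  (δm_1)² = 256;  (δm_2)² = 256
δm = √(512) = 22.6 g

22.6 g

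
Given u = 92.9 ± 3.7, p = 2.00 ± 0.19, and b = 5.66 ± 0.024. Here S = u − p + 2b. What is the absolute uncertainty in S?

Sums and differences: (δS)² = Σ (cᵢ δxᵢ)².
  (δu)² = 13.7;  (δp)² = 0.0361;  (2·δb)² = 0.00230
δS = √(13.7) = 3.71

3.71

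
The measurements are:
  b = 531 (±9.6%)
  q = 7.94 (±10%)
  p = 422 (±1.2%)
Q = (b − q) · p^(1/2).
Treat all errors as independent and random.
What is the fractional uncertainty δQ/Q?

Let u = b − q = 523. δu = √(δb² + δq²) = √(2600 + 0.630) = 51.0, so δu/u = 0.0975.
Q is then a monomial in u, p:
δQ/Q = √((δu/u)² + (½·δp/p)²) = √(0.00950 + 3.6e-05) = 0.0977

0.0977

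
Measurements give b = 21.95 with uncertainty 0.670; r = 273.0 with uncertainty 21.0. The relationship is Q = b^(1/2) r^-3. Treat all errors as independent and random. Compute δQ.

5.33e-08

Each factor contributes (exponent × relative error)² to (δQ/Q)²:
  (½·δb/b)² = (0.5×0.0305)² = 0.000233;  (-3·δr/r)² = (-3×0.0769)² = 0.0533
δQ/Q = √(0.0535) = 0.231
Q = 2.303e-07, so δQ = 0.231 × 2.303e-07 = 5.33e-08.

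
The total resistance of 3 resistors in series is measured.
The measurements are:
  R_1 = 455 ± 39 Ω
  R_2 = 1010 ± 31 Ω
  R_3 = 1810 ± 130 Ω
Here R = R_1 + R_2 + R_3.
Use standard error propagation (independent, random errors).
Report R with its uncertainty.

Absolute uncertainties add in quadrature for a linear combination:
  (δR_1)² = 1520;  (δR_2)² = 961;  (δR_3)² = 16900
δR = √(19400) = 139 Ω
R = 3280 Ω.

3280 ± 139 Ω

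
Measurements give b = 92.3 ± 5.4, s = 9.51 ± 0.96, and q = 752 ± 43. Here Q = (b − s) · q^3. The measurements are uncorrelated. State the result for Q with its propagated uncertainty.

(3.52 ± 0.647) × 10^10

Let u = b − s = 82.8. δu = √(δb² + δs²) = √(29.2 + 0.922) = 5.48, so δu/u = 0.0662.
Q is then a monomial in u, q:
δQ/Q = √((δu/u)² + (3·δq/q)²) = √(0.00439 + 0.0294) = 0.184
Q = 3.52e+10, so δQ = 0.184 × 3.52e+10 = 6.47e+09.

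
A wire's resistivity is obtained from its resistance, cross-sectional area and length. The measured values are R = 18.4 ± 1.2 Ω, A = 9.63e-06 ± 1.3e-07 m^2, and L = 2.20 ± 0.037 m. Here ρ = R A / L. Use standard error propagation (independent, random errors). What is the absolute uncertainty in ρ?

5.53e-06 Ω·m

ρ is a product of powers, so relative uncertainties combine in quadrature:
  (1·δR/R)² = (1×0.0652)² = 0.00425;  (1·δA/A)² = (1×0.0135)² = 0.000182;  (-1·δL/L)² = (-1×0.0168)² = 0.000283
δρ/ρ = √(0.00472) = 0.0687
ρ = 8.05e-05 Ω·m, so δρ = 0.0687 × 8.05e-05 = 5.53e-06 Ω·m.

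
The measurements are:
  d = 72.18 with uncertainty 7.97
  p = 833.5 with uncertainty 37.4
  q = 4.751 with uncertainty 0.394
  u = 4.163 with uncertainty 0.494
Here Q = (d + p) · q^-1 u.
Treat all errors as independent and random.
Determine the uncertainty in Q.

120

Let w = d + p = 905.7. δw = √(δd² + δp²) = √(63.5 + 1400) = 38.2, so δw/w = 0.0422.
Q is then a monomial in w, q, u:
δQ/Q = √((δw/w)² + (-1·δq/q)² + (1·δu/u)²) = √(0.00178 + 0.00688 + 0.0141) = 0.151
Q = 793.6, so δQ = 0.151 × 793.6 = 120.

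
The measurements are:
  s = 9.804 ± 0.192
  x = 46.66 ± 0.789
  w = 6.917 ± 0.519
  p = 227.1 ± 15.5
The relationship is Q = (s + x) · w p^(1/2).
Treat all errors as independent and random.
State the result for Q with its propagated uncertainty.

5886 ± 492

Let u = s + x = 56.46. δu = √(δs² + δx²) = √(0.0369 + 0.623) = 0.812, so δu/u = 0.0144.
Q is then a monomial in u, w, p:
δQ/Q = √((δu/u)² + (1·δw/w)² + (½·δp/p)²) = √(0.000207 + 0.00563 + 0.00116) = 0.0837
Q = 5886, so δQ = 0.0837 × 5886 = 492.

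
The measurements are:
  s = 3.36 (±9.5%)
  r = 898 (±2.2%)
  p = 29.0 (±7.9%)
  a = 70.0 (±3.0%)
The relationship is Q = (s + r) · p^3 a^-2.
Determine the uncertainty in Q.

Let u = s + r = 901. δu = √(δs² + δr²) = √(0.102 + 390) = 19.8, so δu/u = 0.0219.
Q is then a monomial in u, p, a:
δQ/Q = √((δu/u)² + (3·δp/p)² + (-2·δa/a)²) = √(0.000481 + 0.0562 + 0.00360) = 0.245
Q = 4490, so δQ = 0.245 × 4490 = 1100.

1100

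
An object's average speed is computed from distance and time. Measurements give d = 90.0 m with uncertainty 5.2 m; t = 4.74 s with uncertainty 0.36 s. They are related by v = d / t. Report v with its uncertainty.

19.0 ± 1.81 m/s

For a monomial v ∝ d, t^-1, fractional errors add in quadrature:
  (1·δd/d)² = (1×0.0578)² = 0.00334;  (-1·δt/t)² = (-1×0.0759)² = 0.00577
δv/v = √(0.00911) = 0.0954
v = 19.0 m/s, so δv = 0.0954 × 19.0 = 1.81 m/s.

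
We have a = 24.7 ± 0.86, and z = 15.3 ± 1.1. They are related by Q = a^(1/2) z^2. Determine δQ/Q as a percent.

Relative error in a monomial: (δQ/Q)² = Σ (nᵢ · δxᵢ/xᵢ)².
  (½·δa/a)² = (0.5×0.0348)² = 0.000303;  (2·δz/z)² = (2×0.0719)² = 0.0207
δQ/Q = √(0.0210) = 0.145

14.5%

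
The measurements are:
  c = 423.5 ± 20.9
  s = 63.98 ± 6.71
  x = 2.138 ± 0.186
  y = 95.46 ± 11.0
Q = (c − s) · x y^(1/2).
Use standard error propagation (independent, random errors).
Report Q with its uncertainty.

7510 ± 908

Let u = c − s = 359.5. δu = √(δc² + δs²) = √(437 + 45.0) = 22.0, so δu/u = 0.0611.
Q is then a monomial in u, x, y:
δQ/Q = √((δu/u)² + (1·δx/x)² + (½·δy/y)²) = √(0.00373 + 0.00757 + 0.00332) = 0.121
Q = 7510, so δQ = 0.121 × 7510 = 908.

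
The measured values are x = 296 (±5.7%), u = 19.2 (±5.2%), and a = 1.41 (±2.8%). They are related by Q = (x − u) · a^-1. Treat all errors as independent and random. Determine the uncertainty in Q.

Let w = x − u = 277. δw = √(δx² + δu²) = √(285 + 0.997) = 16.9, so δw/w = 0.0611.
Q is then a monomial in w, a:
δQ/Q = √((δw/w)² + (-1·δa/a)²) = √(0.00373 + 0.000784) = 0.0672
Q = 196, so δQ = 0.0672 × 196 = 13.2.

13.2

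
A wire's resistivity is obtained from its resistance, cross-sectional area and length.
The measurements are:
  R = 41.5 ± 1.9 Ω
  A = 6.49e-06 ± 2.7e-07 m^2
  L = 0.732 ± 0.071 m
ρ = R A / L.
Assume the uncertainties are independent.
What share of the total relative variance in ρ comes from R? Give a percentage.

15.8%

(δρ/ρ)² = (1·δR/R)² + (1·δA/A)² + (-1·δL/L)²
  R term: (1×0.0458)² = 0.00210
  A term: (1×0.0416)² = 0.00173
  L term: (-1×0.0970)² = 0.00941
Total = 0.0132. Share from R = 0.00210/0.0132 = 0.158.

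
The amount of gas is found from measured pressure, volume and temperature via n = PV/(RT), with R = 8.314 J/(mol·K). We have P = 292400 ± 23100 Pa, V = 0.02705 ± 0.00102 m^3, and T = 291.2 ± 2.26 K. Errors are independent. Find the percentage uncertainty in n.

8.79%

For a monomial n ∝ P, V, T^-1, fractional errors add in quadrature:
  (1·δP/P)² = (1×0.0790)² = 0.00624;  (1·δV/V)² = (1×0.0377)² = 0.00142;  (-1·δT/T)² = (-1×0.00776)² = 6.02e-05
δn/n = √(0.00772) = 0.0879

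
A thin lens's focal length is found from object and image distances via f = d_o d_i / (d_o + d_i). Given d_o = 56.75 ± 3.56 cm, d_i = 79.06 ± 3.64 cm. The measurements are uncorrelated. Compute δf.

1.36 cm

∂f/∂d_o = (d_i/(d_o+d_i))² = 0.339;  ∂f/∂d_i = (d_o/(d_o+d_i))² = 0.175
δf = √((∂f/∂d_o · δd_o)² + (∂f/∂d_i · δd_i)²) = √(1.46 + 0.404) = 1.36 cm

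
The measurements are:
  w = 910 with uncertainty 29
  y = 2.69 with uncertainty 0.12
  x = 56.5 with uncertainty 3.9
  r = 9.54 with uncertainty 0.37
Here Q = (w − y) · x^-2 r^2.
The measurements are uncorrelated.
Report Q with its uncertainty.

Let u = w − y = 907. δu = √(δw² + δy²) = √(841 + 0.0144) = 29.0, so δu/u = 0.0320.
Q is then a monomial in u, x, r:
δQ/Q = √((δu/u)² + (-2·δx/x)² + (2·δr/r)²) = √(0.00102 + 0.0191 + 0.00602) = 0.162
Q = 25.9, so δQ = 0.162 × 25.9 = 4.18.

25.9 ± 4.18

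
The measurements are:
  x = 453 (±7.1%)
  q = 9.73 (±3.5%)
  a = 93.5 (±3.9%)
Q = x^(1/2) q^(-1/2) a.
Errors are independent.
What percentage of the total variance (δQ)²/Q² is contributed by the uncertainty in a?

49.3%

(δQ/Q)² = (½·δx/x)² + (−½·δq/q)² + (1·δa/a)²
  x term: (0.5×0.0710)² = 0.00126
  q term: (-0.5×0.0350)² = 0.000306
  a term: (1×0.0390)² = 0.00152
Total = 0.00309. Share from a = 0.00152/0.00309 = 0.493.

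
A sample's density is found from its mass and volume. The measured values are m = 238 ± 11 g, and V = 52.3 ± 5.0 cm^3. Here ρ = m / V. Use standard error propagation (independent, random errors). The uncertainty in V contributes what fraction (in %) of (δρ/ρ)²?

81.1%

(δρ/ρ)² = (1·δm/m)² + (-1·δV/V)²
  m term: (1×0.0462)² = 0.00214
  V term: (-1×0.0956)² = 0.00914
Total = 0.0113. Share from V = 0.00914/0.0113 = 0.811.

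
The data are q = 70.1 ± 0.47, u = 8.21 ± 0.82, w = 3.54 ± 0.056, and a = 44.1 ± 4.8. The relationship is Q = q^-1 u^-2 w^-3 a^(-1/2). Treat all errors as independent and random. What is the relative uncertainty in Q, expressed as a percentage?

21.3%

Q is a product of powers, so relative uncertainties combine in quadrature:
  (-1·δq/q)² = (-1×0.00670)² = 4.5e-05;  (-2·δu/u)² = (-2×0.0999)² = 0.0399;  (-3·δw/w)² = (-3×0.0158)² = 0.00225;  (−½·δa/a)² = (-0.5×0.109)² = 0.00296
δQ/Q = √(0.0452) = 0.213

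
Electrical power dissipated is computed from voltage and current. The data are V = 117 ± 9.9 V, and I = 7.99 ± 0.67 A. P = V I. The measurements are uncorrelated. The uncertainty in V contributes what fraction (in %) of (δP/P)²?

50.5%

(δP/P)² = (1·δV/V)² + (1·δI/I)²
  V term: (1×0.0846)² = 0.00716
  I term: (1×0.0839)² = 0.00703
Total = 0.0142. Share from V = 0.00716/0.0142 = 0.505.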